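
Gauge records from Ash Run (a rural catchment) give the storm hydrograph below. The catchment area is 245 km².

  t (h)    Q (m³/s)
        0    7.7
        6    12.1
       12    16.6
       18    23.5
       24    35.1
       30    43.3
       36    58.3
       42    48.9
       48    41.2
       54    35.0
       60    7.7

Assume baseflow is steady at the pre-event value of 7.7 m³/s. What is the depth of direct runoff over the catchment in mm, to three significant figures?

Direct runoff: 0.0, 4.4, 8.9, 15.8, 27.4, 35.6, 50.6, 41.2, 33.5, 27.3, 0.0 m³/s; ΣQ_DR = 244.7 m³/s.
V = ΣQ_DR · Δt = 244.7 × 21600 s = 5.286 × 10^6 m³.
Over A = 245 km², depth = V / A = 21.6 mm.

d ≈ 21.6 mm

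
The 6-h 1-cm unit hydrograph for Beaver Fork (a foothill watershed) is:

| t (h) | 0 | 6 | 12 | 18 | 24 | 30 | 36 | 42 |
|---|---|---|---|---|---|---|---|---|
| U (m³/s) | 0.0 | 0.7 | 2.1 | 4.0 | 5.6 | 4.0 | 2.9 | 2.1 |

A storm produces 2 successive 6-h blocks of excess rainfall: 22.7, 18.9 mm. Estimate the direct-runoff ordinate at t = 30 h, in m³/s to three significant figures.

By discrete convolution, Q_j = Σ (P_i / 10 mm) · U_{j−i}.
At t = 30 h (j=5): Q = (22.7/10)·4.0 + (18.9/10)·5.6 = 19.7 m³/s.

Q ≈ 19.7 m³/s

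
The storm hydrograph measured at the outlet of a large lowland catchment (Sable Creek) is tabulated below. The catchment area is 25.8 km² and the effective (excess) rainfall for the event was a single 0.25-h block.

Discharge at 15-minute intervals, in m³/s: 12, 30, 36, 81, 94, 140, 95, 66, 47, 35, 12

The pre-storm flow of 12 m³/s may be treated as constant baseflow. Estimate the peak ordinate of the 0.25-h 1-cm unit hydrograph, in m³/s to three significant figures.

Direct runoff: 0.0, 18.0, 24.0, 69.0, 82.0, 128.0, 83.0, 54.0, 35.0, 23.0, 0.0 m³/s; ΣQ_DR = 516.0 m³/s, peak = 128.0 m³/s.
Runoff depth d = ΣQ_DR·Δt / A = 516.0 × 900 / (25.8 km²) = 18.00 mm.
The 1-cm UH is the DRH scaled by (10 mm)/d, so U_p = 128.0 × 10/18.00 = 71.1 m³/s.

U_p ≈ 71.1 m³/s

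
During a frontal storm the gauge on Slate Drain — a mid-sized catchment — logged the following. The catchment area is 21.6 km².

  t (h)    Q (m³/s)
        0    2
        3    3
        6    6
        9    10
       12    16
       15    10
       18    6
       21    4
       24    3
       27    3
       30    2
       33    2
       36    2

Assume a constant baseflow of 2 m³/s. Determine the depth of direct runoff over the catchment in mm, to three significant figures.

Direct runoff: 0.0, 1.0, 4.0, 8.0, 14.0, 8.0, 4.0, 2.0, 1.0, 1.0, 0.0, 0.0, 0.0 m³/s; ΣQ_DR = 43.00 m³/s.
V = ΣQ_DR · Δt = 43.00 × 10800 s = 4.644 × 10^5 m³.
Over A = 21.6 km², depth = V / A = 21.5 mm.

d ≈ 21.5 mm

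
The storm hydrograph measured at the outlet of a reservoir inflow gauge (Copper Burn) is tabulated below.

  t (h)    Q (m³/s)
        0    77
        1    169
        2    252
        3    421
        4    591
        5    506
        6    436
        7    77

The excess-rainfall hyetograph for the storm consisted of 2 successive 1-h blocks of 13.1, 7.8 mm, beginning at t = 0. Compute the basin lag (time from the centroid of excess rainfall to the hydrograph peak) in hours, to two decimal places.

Centroid of excess rainfall: t_c = Σ P_i·t̄_i / ΣP_i = 0.8732 h (block centres at 0.5, 1.5 h).
Hydrograph peak occurs at t = 4 h, so basin lag t_L = 4 − 0.8732 = 3.13 h.

t_L ≈ 3.13 h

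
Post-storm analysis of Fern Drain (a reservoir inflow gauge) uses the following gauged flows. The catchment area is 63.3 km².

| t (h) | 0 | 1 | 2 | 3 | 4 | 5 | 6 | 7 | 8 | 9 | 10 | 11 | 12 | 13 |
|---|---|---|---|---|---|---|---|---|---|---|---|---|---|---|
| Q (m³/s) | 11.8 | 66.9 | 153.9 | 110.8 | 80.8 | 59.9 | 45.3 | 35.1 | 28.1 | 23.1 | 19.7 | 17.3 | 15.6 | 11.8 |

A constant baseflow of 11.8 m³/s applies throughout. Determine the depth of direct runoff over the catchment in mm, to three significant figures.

d ≈ 29.3 mm

Direct runoff: 0.0, 55.1, 142.1, 99.0, 69.0, 48.1, 33.5, 23.3, 16.3, 11.3, 7.9, 5.5, 3.8, 0.0 m³/s; ΣQ_DR = 514.9 m³/s.
V = ΣQ_DR · Δt = 514.9 × 3600 s = 1.854 × 10^6 m³.
Over A = 63.3 km², depth = V / A = 29.3 mm.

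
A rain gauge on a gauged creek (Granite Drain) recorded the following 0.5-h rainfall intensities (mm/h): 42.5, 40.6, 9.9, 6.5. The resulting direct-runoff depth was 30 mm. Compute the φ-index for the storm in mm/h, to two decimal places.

φ ≈ 11.55 mm/h

Only the 2 blocks with intensity above φ contribute runoff: 42.5, 40.6 mm/h.
Σ(I−φ)·Δt = d  ⇒  (42.5+40.6 − 2φ)·0.5 = 30
φ = (83.10 − 30/0.5) / 2 = 11.55 mm/h.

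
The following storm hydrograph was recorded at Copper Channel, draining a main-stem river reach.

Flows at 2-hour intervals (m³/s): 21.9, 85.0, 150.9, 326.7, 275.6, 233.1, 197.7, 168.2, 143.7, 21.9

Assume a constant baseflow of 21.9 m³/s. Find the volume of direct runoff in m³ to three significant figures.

V ≈ 1.01 × 10^7 m³

Direct-runoff ordinates (Q − Q_b): 0.0, 63.1, 129.0, 304.8, 253.7, 211.2, 175.8, 146.3, 121.8, 0.0 m³/s.
ΣQ_DR = 1406 m³/s.
With Δt = 2 h = 7200 s, V = ΣQ_DR · Δt = 1406 × 7200 = 1.01 × 10^7 m³.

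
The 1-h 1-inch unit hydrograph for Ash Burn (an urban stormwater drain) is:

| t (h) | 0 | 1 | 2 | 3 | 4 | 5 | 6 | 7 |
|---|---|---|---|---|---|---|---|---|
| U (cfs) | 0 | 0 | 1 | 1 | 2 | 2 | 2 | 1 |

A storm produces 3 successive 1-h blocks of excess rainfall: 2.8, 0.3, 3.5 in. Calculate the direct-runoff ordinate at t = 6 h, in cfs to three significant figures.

By discrete convolution, Q_j = Σ (P_i / 1 in) · U_{j−i}.
At t = 6 h (j=6): Q = (2.8/1)·2 + (0.3/1)·2 + (3.5/1)·2 = 13.2 cfs.

Q ≈ 13.2 cfs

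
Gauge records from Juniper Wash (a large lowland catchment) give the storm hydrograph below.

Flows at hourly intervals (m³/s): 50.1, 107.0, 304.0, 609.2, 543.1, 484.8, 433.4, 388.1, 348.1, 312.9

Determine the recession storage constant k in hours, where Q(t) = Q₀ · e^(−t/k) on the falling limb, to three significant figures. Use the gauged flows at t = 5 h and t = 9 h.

k ≈ 9.14 h

On the falling limb, Q drops from 484.8 to 312.9 m³/s between t = 5 h and t = 9 h (Δt = 4 h).
k = −Δt / ln(Q₂/Q₁) = −4 / ln(312.9/484.8) = 9.14 h.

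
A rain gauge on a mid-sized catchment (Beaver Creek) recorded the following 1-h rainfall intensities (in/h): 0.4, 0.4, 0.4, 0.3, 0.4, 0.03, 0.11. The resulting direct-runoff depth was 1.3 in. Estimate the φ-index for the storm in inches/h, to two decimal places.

φ ≈ 0.12 in/h

Only the 5 blocks with intensity above φ contribute runoff: 0.4, 0.4, 0.4, 0.3, 0.4 in/h.
Σ(I−φ)·Δt = d  ⇒  (0.4+0.4+0.4+0.3+0.4 − 5φ)·1 = 1.3
φ = (1.900 − 1.3/1) / 5 = 0.12 in/h.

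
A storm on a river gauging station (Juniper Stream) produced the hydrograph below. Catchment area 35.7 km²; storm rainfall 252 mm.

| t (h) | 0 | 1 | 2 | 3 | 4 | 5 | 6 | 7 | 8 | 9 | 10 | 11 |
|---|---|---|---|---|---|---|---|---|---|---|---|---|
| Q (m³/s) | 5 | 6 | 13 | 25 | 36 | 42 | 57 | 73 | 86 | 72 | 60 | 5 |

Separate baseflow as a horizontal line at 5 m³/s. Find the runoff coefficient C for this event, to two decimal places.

C ≈ 0.17

ΣQ_DR = 420.0 m³/s; V = ΣQ_DR·Δt = 1.512 × 10^6 m³.
Runoff depth d = V / A = 42.35 mm.
C = d / P = 42.35 / 252 = 0.17.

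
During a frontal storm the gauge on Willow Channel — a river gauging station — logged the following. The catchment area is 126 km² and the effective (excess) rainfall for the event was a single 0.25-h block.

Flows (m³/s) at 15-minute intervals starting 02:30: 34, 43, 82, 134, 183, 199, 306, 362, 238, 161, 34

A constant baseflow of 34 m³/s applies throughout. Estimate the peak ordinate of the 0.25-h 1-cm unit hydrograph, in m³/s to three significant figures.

Direct runoff: 0.0, 9.0, 48.0, 100.0, 149.0, 165.0, 272.0, 328.0, 204.0, 127.0, 0.0 m³/s; ΣQ_DR = 1402 m³/s, peak = 328.0 m³/s.
Runoff depth d = ΣQ_DR·Δt / A = 1402 × 900 / (126 km²) = 10.01 mm.
The 1-cm UH is the DRH scaled by (10 mm)/d, so U_p = 328.0 × 10/10.01 = 328 m³/s.

U_p ≈ 328 m³/s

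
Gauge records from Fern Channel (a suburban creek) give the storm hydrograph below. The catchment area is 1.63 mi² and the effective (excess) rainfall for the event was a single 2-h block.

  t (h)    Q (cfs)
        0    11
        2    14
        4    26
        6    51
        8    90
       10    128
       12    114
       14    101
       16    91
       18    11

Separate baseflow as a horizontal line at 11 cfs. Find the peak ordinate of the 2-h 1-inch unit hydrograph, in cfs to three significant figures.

Direct runoff: 0.0, 3.0, 15.0, 40.0, 79.0, 117.0, 103.0, 90.0, 80.0, 0.0 cfs; ΣQ_DR = 527.0 cfs, peak = 117.0 cfs.
Runoff depth d = ΣQ_DR·Δt / A = 527.0 × 7200 / (1.63 mi²) = 1.002 in.
The 1-inch UH is the DRH scaled by (1 in)/d, so U_p = 117.0 × 1/1.002 = 117 cfs.

U_p ≈ 117 cfs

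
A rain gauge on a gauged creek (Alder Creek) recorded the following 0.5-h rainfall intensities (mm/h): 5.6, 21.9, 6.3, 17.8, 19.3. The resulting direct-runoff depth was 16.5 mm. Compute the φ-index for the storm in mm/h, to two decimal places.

φ ≈ 8.67 mm/h

Only the 3 blocks with intensity above φ contribute runoff: 21.9, 17.8, 19.3 mm/h.
Σ(I−φ)·Δt = d  ⇒  (21.9+17.8+19.3 − 3φ)·0.5 = 16.5
φ = (59.00 − 16.5/0.5) / 3 = 8.67 mm/h.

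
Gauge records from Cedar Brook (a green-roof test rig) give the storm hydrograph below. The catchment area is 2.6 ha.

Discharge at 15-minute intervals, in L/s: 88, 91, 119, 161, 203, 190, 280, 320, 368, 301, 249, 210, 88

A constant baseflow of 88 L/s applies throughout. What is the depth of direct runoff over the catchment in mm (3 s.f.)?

d ≈ 52.8 mm

Direct runoff: 0.0, 3.0, 31.0, 73.0, 115.0, 102.0, 192.0, 232.0, 280.0, 213.0, 161.0, 122.0, 0.0 L/s; ΣQ_DR = 1524 L/s.
V = ΣQ_DR · Δt = 1524 × 900 s = 1.372 × 10^6 L.
Over A = 2.6 ha, depth = V / A = 52.8 mm.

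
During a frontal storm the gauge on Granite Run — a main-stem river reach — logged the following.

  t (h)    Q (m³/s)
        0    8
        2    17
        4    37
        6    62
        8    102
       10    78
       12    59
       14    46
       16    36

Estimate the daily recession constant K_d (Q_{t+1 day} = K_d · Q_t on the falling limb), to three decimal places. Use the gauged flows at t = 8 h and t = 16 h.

K_d ≈ 0.044

Between t = 8 h and t = 16 h the flow falls from 102 to 36 m³/s over 4×2 h = 8 h.
Per-interval ratio K = (36/102)^(1/4) = 0.7708; K_d = K^(24/2) = 0.044.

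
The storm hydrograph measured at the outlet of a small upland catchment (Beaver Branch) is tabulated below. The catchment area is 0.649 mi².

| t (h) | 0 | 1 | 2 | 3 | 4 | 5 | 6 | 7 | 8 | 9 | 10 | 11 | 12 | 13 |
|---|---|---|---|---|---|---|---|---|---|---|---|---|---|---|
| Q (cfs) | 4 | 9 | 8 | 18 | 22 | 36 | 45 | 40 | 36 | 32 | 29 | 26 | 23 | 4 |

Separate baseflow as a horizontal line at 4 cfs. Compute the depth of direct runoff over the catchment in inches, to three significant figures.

d ≈ 0.659 in

Direct runoff: 0.0, 5.0, 4.0, 14.0, 18.0, 32.0, 41.0, 36.0, 32.0, 28.0, 25.0, 22.0, 19.0, 0.0 cfs; ΣQ_DR = 276.0 cfs.
V = ΣQ_DR · Δt = 276.0 × 3600 s = 9.936 × 10^5 ft³.
Over A = 0.649 mi², depth = V / A = 0.659 in.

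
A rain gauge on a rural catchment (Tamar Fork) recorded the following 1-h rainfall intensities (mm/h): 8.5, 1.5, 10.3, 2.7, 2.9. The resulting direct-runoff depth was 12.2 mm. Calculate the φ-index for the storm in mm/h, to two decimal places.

Only the 2 blocks with intensity above φ contribute runoff: 8.5, 10.3 mm/h.
Σ(I−φ)·Δt = d  ⇒  (8.5+10.3 − 2φ)·1 = 12.2
φ = (18.80 − 12.2/1) / 2 = 3.30 mm/h.

φ ≈ 3.30 mm/h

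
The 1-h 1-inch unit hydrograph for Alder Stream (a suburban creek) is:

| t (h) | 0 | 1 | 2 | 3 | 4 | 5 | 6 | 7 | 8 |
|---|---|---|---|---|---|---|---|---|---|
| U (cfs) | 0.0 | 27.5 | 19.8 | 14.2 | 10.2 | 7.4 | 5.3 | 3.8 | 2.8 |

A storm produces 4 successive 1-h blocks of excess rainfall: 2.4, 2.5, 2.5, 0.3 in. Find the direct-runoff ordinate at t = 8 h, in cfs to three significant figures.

Q ≈ 31.7 cfs

By discrete convolution, Q_j = Σ (P_i / 1 in) · U_{j−i}.
At t = 8 h (j=8): Q = (2.4/1)·2.8 + (2.5/1)·3.8 + (2.5/1)·5.3 + (0.3/1)·7.4 = 31.7 cfs.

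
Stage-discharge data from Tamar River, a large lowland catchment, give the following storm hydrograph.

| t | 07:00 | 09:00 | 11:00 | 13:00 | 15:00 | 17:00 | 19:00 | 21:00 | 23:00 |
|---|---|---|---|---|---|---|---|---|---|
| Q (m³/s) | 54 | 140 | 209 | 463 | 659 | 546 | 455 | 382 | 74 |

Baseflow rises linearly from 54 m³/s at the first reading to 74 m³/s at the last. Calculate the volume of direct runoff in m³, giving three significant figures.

Direct-runoff ordinates (Q − Q_b): 0.00, 83.50, 150.00, 401.50, 595.00, 479.50, 386.00, 310.50, 0.00 m³/s.
ΣQ_DR = 2406 m³/s.
With Δt = 2 h = 7200 s, V = ΣQ_DR · Δt = 2406 × 7200 = 1.73 × 10^7 m³.

V ≈ 1.73 × 10^7 m³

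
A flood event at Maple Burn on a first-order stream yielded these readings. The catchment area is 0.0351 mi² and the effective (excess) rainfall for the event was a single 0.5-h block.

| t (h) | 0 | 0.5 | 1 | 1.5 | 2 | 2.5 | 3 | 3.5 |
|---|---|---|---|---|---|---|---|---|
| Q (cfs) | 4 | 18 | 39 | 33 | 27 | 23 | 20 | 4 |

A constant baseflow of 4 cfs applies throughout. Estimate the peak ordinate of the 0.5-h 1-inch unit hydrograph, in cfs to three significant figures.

Direct runoff: 0.0, 14.0, 35.0, 29.0, 23.0, 19.0, 16.0, 0.0 cfs; ΣQ_DR = 136.0 cfs, peak = 35.0 cfs.
Runoff depth d = ΣQ_DR·Δt / A = 136.0 × 1800 / (0.0351 mi²) = 3.002 in.
The 1-inch UH is the DRH scaled by (1 in)/d, so U_p = 35.0 × 1/3.002 = 11.7 cfs.

U_p ≈ 11.7 cfs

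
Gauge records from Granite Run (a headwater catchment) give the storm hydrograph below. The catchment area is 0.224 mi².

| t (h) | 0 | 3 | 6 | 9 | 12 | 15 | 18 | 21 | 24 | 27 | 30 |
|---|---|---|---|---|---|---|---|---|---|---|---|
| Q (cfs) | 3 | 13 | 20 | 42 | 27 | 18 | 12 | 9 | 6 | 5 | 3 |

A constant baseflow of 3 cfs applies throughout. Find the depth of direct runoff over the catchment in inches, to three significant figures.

d ≈ 2.59 in

Direct runoff: 0.0, 10.0, 17.0, 39.0, 24.0, 15.0, 9.0, 6.0, 3.0, 2.0, 0.0 cfs; ΣQ_DR = 125.0 cfs.
V = ΣQ_DR · Δt = 125.0 × 10800 s = 1.350 × 10^6 ft³.
Over A = 0.224 mi², depth = V / A = 2.59 in.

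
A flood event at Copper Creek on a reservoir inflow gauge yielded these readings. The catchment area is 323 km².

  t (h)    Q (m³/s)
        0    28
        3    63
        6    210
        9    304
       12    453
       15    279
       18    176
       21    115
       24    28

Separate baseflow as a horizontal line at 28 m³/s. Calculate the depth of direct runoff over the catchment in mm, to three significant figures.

Direct runoff: 0.0, 35.0, 182.0, 276.0, 425.0, 251.0, 148.0, 87.0, 0.0 m³/s; ΣQ_DR = 1404 m³/s.
V = ΣQ_DR · Δt = 1404 × 10800 s = 1.516 × 10^7 m³.
Over A = 323 km², depth = V / A = 46.9 mm.

d ≈ 46.9 mm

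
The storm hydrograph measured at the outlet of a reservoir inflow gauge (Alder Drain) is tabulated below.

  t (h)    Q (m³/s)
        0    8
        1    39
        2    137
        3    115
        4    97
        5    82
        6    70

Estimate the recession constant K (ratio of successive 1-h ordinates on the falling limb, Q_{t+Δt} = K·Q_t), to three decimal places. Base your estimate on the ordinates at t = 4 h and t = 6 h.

Using the recession-limb readings at t = 4 h and t = 6 h: Q falls from 97 to 70 m³/s over 2 intervals.
K = (Q₂/Q₁)^(1/2) = (70/97)^(1/2) = 0.849.

K ≈ 0.849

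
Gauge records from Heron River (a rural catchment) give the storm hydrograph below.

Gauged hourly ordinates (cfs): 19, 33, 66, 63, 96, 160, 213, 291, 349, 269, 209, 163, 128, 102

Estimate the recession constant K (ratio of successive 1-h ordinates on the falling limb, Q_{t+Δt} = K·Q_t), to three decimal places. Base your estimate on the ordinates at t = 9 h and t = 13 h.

K ≈ 0.785

Using the recession-limb readings at t = 9 h and t = 13 h: Q falls from 269 to 102 cfs over 4 intervals.
K = (Q₂/Q₁)^(1/4) = (102/269)^(1/4) = 0.785.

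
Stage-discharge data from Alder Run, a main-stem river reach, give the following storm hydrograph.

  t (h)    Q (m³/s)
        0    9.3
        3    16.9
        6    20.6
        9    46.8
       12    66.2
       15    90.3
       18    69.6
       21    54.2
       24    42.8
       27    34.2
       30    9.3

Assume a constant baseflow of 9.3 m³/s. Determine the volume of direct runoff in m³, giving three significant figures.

Direct-runoff ordinates (Q − Q_b): 0.0, 7.6, 11.3, 37.5, 56.9, 81.0, 60.3, 44.9, 33.5, 24.9, 0.0 m³/s.
ΣQ_DR = 357.9 m³/s.
With Δt = 3 h = 10800 s, V = ΣQ_DR · Δt = 357.9 × 10800 = 3.87 × 10^6 m³.

V ≈ 3.87 × 10^6 m³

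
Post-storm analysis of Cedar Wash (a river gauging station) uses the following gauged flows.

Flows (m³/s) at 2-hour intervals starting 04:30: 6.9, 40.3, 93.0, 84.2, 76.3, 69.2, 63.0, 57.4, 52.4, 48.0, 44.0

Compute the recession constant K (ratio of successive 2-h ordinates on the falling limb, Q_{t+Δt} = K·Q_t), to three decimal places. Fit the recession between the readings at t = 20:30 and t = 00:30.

Using the recession-limb readings at t = 20:30 and t = 00:30: Q falls from 52.4 to 44.0 m³/s over 2 intervals.
K = (Q₂/Q₁)^(1/2) = (44.0/52.4)^(1/2) = 0.916.

K ≈ 0.916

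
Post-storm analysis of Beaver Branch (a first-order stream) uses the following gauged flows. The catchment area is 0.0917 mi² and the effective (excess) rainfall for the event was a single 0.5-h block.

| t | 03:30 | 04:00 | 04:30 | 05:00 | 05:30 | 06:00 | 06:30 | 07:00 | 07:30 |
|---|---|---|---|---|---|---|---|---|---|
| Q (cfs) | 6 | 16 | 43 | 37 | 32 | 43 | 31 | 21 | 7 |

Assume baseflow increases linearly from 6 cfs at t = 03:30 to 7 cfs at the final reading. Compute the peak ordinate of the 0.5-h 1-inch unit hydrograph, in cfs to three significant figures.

U_p ≈ 24.5 cfs

Direct runoff: 0.00, 9.88, 36.75, 30.62, 25.50, 36.38, 24.25, 14.12, 0.00 cfs; ΣQ_DR = 177.5 cfs, peak = 36.75 cfs.
Runoff depth d = ΣQ_DR·Δt / A = 177.5 × 1800 / (0.0917 mi²) = 1.500 in.
The 1-inch UH is the DRH scaled by (1 in)/d, so U_p = 36.75 × 1/1.500 = 24.5 cfs.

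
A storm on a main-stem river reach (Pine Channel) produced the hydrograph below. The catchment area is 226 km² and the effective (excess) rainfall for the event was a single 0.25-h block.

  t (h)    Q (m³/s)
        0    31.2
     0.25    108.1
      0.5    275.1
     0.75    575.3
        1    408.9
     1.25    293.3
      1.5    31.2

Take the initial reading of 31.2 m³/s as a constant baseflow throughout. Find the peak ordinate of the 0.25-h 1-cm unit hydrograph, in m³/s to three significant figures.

Direct runoff: 0.0, 76.9, 243.9, 544.1, 377.7, 262.1, 0.0 m³/s; ΣQ_DR = 1505 m³/s, peak = 544.1 m³/s.
Runoff depth d = ΣQ_DR·Δt / A = 1505 × 900 / (226 km²) = 5.992 mm.
The 1-cm UH is the DRH scaled by (10 mm)/d, so U_p = 544.1 × 10/5.992 = 908 m³/s.

U_p ≈ 908 m³/s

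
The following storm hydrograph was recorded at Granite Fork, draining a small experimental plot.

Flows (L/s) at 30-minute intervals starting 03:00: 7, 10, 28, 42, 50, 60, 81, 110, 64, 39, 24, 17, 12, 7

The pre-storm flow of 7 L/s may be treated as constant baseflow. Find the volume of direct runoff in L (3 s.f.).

Direct-runoff ordinates (Q − Q_b): 0.0, 3.0, 21.0, 35.0, 43.0, 53.0, 74.0, 103.0, 57.0, 32.0, 17.0, 10.0, 5.0, 0.0 L/s.
ΣQ_DR = 453.0 L/s.
With Δt = 0.5 h = 1800 s, V = ΣQ_DR · Δt = 453.0 × 1800 = 8.15 × 10^5 L.

V ≈ 8.15 × 10^5 L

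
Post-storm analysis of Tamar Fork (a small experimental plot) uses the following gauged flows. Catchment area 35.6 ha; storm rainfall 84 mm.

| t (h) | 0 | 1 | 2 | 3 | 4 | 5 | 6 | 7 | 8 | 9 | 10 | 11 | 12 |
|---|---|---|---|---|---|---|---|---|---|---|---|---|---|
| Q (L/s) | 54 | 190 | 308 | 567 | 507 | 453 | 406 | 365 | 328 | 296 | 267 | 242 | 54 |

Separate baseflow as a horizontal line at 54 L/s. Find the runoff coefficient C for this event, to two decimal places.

ΣQ_DR = 3335 L/s; V = ΣQ_DR·Δt = 1.201 × 10^7 L.
Runoff depth d = V / A = 33.72 mm.
C = d / P = 33.72 / 84 = 0.40.

C ≈ 0.40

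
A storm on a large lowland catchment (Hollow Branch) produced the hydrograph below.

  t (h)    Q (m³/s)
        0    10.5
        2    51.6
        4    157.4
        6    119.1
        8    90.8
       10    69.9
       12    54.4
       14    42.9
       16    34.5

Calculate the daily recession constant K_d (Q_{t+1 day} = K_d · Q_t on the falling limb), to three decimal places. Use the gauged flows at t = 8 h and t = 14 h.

Between t = 8 h and t = 14 h the flow falls from 90.8 to 42.9 m³/s over 3×2 h = 6 h.
Per-interval ratio K = (42.9/90.8)^(1/3) = 0.7789; K_d = K^(24/2) = 0.050.

K_d ≈ 0.050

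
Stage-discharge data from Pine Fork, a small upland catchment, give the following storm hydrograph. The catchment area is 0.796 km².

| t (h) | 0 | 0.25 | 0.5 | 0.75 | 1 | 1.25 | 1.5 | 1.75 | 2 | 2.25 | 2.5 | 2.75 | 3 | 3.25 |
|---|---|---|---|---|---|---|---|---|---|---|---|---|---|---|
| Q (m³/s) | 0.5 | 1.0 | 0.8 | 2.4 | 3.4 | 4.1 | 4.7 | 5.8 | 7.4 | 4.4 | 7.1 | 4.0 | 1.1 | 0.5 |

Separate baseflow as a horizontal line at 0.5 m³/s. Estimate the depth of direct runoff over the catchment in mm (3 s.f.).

Direct runoff: 0.0, 0.5, 0.3, 1.9, 2.9, 3.6, 4.2, 5.3, 6.9, 3.9, 6.6, 3.5, 0.6, 0.0 m³/s; ΣQ_DR = 40.20 m³/s.
V = ΣQ_DR · Δt = 40.20 × 900 s = 36180 m³.
Over A = 0.796 km², depth = V / A = 45.5 mm.

d ≈ 45.5 mm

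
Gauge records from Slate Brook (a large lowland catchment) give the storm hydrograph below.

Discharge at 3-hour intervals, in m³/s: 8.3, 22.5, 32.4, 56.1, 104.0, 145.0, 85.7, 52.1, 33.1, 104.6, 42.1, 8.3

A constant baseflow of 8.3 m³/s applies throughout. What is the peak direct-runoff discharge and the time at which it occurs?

Q_p = 136.7 m³/s at t = 15 h

Subtracting baseflow gives direct-runoff ordinates: 0.0, 14.2, 24.1, 47.8, 95.7, 136.7, 77.4, 43.8, 24.8, 96.3, 33.8, 0.0 m³/s.
The maximum is 136.7 m³/s, occurring at the reading for t = 15 h.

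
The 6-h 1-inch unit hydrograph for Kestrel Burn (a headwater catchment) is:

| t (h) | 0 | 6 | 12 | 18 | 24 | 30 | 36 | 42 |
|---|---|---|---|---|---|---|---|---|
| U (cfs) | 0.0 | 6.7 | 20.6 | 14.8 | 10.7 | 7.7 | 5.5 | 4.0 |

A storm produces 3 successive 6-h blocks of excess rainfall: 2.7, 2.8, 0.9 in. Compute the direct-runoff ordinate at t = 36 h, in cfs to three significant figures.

By discrete convolution, Q_j = Σ (P_i / 1 in) · U_{j−i}.
At t = 36 h (j=6): Q = (2.7/1)·5.5 + (2.8/1)·7.7 + (0.9/1)·10.7 = 46.0 cfs.

Q ≈ 46.0 cfs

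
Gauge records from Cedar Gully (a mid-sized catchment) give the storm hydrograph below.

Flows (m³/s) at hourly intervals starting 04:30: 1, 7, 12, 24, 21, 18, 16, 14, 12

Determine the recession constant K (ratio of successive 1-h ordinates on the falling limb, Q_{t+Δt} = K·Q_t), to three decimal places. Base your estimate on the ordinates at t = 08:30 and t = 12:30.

K ≈ 0.869

Using the recession-limb readings at t = 08:30 and t = 12:30: Q falls from 21 to 12 m³/s over 4 intervals.
K = (Q₂/Q₁)^(1/4) = (12/21)^(1/4) = 0.869.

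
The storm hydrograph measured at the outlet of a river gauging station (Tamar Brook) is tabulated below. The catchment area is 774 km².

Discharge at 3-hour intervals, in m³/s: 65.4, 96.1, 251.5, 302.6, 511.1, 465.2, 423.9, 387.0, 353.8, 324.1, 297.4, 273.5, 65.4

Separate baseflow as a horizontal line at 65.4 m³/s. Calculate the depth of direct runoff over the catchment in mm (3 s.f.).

Direct runoff: 0.0, 30.7, 186.1, 237.2, 445.7, 399.8, 358.5, 321.6, 288.4, 258.7, 232.0, 208.1, 0.0 m³/s; ΣQ_DR = 2967 m³/s.
V = ΣQ_DR · Δt = 2967 × 10800 s = 3.204 × 10^7 m³.
Over A = 774 km², depth = V / A = 41.4 mm.

d ≈ 41.4 mm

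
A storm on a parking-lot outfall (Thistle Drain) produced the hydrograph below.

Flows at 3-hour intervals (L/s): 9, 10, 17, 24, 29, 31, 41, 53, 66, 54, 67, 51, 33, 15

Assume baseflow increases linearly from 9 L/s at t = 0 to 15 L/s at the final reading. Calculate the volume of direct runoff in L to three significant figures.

V ≈ 3.59 × 10^6 L

Direct-runoff ordinates (Q − Q_b): 0.00, 0.54, 7.08, 13.62, 18.15, 19.69, 29.23, 40.77, 53.31, 40.85, 53.38, 36.92, 18.46, 0.00 L/s.
ΣQ_DR = 332.0 L/s.
With Δt = 3 h = 10800 s, V = ΣQ_DR · Δt = 332.0 × 10800 = 3.59 × 10^6 L.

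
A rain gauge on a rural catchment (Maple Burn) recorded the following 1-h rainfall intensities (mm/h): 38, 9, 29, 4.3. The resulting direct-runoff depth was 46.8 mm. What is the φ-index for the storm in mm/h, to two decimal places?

Only the 2 blocks with intensity above φ contribute runoff: 38, 29 mm/h.
Σ(I−φ)·Δt = d  ⇒  (38+29 − 2φ)·1 = 46.8
φ = (67.00 − 46.8/1) / 2 = 10.10 mm/h.

φ ≈ 10.10 mm/h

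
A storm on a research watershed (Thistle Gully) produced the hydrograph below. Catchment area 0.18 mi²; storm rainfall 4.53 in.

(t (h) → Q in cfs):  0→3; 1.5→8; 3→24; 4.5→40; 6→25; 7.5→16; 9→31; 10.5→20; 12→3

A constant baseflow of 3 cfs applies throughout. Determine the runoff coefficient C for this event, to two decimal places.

C ≈ 0.41

ΣQ_DR = 143.0 cfs; V = ΣQ_DR·Δt = 7.722 × 10^5 ft³.
Runoff depth d = V / A = 1.847 in.
C = d / P = 1.847 / 4.53 = 0.41.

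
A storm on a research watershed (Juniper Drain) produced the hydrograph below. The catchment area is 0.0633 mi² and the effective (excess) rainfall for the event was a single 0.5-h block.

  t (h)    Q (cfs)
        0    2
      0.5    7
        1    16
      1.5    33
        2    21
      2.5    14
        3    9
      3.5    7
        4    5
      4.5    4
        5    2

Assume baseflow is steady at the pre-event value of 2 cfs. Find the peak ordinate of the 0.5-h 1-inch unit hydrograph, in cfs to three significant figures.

U_p ≈ 25.8 cfs

Direct runoff: 0.0, 5.0, 14.0, 31.0, 19.0, 12.0, 7.0, 5.0, 3.0, 2.0, 0.0 cfs; ΣQ_DR = 98.00 cfs, peak = 31.0 cfs.
Runoff depth d = ΣQ_DR·Δt / A = 98.00 × 1800 / (0.0633 mi²) = 1.200 in.
The 1-inch UH is the DRH scaled by (1 in)/d, so U_p = 31.0 × 1/1.200 = 25.8 cfs.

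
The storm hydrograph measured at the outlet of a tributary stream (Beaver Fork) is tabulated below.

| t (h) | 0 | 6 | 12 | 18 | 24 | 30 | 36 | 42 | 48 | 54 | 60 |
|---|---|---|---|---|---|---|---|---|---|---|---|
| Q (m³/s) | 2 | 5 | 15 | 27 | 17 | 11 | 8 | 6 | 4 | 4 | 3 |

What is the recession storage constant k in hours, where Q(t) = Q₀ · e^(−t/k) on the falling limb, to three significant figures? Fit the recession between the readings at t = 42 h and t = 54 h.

k ≈ 29.6 h

On the falling limb, Q drops from 6 to 4 m³/s between t = 42 h and t = 54 h (Δt = 12 h).
k = −Δt / ln(Q₂/Q₁) = −12 / ln(4/6) = 29.6 h.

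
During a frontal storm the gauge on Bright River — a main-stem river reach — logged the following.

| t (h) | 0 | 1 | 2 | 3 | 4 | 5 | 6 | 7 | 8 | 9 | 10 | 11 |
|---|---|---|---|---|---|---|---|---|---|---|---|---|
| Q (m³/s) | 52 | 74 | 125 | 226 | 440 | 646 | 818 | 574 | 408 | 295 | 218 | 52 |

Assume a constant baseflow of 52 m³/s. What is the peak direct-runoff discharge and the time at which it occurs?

Q_p = 766.0 m³/s at t = 6 h

Subtracting baseflow gives direct-runoff ordinates: 0.0, 22.0, 73.0, 174.0, 388.0, 594.0, 766.0, 522.0, 356.0, 243.0, 166.0, 0.0 m³/s.
The maximum is 766.0 m³/s, occurring at the reading for t = 6 h.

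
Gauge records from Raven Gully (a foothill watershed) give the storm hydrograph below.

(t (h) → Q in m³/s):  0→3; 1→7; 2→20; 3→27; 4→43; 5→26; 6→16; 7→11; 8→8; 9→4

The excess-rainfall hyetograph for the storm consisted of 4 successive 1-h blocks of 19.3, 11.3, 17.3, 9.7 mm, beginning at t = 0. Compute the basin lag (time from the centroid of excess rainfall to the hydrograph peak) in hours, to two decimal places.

Centroid of excess rainfall: t_c = Σ P_i·t̄_i / ΣP_i = 1.8021 h (block centres at 0.5, 1.5, 2.5, 3.5 h).
Hydrograph peak occurs at t = 4 h, so basin lag t_L = 4 − 1.8021 = 2.20 h.

t_L ≈ 2.20 h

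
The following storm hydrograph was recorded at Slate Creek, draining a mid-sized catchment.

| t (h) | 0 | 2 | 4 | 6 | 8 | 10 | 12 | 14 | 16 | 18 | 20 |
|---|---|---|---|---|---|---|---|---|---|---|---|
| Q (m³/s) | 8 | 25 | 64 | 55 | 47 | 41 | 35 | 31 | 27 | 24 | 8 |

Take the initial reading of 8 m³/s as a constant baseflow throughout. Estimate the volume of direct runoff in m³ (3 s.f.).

Direct-runoff ordinates (Q − Q_b): 0.0, 17.0, 56.0, 47.0, 39.0, 33.0, 27.0, 23.0, 19.0, 16.0, 0.0 m³/s.
ΣQ_DR = 277.0 m³/s.
With Δt = 2 h = 7200 s, V = ΣQ_DR · Δt = 277.0 × 7200 = 1.99 × 10^6 m³.

V ≈ 1.99 × 10^6 m³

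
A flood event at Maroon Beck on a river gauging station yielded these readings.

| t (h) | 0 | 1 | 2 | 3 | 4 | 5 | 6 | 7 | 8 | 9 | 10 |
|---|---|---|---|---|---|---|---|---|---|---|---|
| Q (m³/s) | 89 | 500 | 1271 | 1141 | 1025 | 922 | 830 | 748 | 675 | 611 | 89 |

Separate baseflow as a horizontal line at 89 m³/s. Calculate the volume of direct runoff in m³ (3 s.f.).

V ≈ 2.49 × 10^7 m³

Direct-runoff ordinates (Q − Q_b): 0.0, 411.0, 1182.0, 1052.0, 936.0, 833.0, 741.0, 659.0, 586.0, 522.0, 0.0 m³/s.
ΣQ_DR = 6922 m³/s.
With Δt = 1 h = 3600 s, V = ΣQ_DR · Δt = 6922 × 3600 = 2.49 × 10^7 m³.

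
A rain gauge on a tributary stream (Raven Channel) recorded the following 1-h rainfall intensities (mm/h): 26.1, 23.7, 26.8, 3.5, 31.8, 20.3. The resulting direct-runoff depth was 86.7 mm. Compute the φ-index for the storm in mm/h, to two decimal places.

φ ≈ 8.40 mm/h

Only the 5 blocks with intensity above φ contribute runoff: 26.1, 23.7, 26.8, 31.8, 20.3 mm/h.
Σ(I−φ)·Δt = d  ⇒  (26.1+23.7+26.8+31.8+20.3 − 5φ)·1 = 86.7
φ = (128.7 − 86.7/1) / 5 = 8.40 mm/h.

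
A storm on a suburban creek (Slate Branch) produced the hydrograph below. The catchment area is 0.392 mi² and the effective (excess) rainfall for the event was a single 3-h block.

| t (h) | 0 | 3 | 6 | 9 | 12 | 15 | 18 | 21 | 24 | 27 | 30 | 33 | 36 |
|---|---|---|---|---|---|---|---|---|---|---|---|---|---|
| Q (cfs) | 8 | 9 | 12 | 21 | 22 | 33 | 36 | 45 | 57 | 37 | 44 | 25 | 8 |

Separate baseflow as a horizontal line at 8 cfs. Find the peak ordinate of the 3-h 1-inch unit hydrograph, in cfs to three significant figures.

Direct runoff: 0.0, 1.0, 4.0, 13.0, 14.0, 25.0, 28.0, 37.0, 49.0, 29.0, 36.0, 17.0, 0.0 cfs; ΣQ_DR = 253.0 cfs, peak = 49.0 cfs.
Runoff depth d = ΣQ_DR·Δt / A = 253.0 × 10800 / (0.392 mi²) = 3.000 in.
The 1-inch UH is the DRH scaled by (1 in)/d, so U_p = 49.0 × 1/3.000 = 16.3 cfs.

U_p ≈ 16.3 cfs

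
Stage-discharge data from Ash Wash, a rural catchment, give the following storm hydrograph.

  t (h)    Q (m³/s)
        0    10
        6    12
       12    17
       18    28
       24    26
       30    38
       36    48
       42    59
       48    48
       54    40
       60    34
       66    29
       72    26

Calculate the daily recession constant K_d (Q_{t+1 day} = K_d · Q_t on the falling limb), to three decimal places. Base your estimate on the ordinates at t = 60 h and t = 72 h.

Between t = 60 h and t = 72 h the flow falls from 34 to 26 m³/s over 2×6 h = 12 h.
Per-interval ratio K = (26/34)^(1/2) = 0.8745; K_d = K^(24/6) = 0.585.

K_d ≈ 0.585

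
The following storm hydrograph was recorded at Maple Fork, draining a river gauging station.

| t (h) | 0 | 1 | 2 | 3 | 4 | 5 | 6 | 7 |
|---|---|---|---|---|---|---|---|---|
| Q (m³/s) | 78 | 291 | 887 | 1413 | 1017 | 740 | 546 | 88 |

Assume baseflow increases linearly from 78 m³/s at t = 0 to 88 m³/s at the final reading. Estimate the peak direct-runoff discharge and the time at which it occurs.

Subtracting baseflow gives direct-runoff ordinates: 0.00, 211.57, 806.14, 1330.71, 933.29, 654.86, 459.43, 0.00 m³/s.
The maximum is 1330.71 m³/s, occurring at the reading for t = 3 h.

Q_p = 1330.71 m³/s at t = 3 h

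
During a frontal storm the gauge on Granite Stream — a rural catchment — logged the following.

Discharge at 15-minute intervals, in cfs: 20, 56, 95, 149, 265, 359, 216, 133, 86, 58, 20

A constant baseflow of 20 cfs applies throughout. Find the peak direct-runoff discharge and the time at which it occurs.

Subtracting baseflow gives direct-runoff ordinates: 0.0, 36.0, 75.0, 129.0, 245.0, 339.0, 196.0, 113.0, 66.0, 38.0, 0.0 cfs.
The maximum is 339.0 cfs, occurring at the reading for t = 1.25 h.

Q_p = 339.0 cfs at t = 1.25 h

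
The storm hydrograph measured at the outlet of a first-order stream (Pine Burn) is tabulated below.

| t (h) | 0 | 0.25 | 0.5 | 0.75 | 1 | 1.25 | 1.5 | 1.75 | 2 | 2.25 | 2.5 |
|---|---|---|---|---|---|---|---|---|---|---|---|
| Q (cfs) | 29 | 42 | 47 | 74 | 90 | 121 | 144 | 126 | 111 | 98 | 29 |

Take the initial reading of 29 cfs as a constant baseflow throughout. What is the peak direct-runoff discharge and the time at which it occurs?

Q_p = 115.0 cfs at t = 1.5 h

Subtracting baseflow gives direct-runoff ordinates: 0.0, 13.0, 18.0, 45.0, 61.0, 92.0, 115.0, 97.0, 82.0, 69.0, 0.0 cfs.
The maximum is 115.0 cfs, occurring at the reading for t = 1.5 h.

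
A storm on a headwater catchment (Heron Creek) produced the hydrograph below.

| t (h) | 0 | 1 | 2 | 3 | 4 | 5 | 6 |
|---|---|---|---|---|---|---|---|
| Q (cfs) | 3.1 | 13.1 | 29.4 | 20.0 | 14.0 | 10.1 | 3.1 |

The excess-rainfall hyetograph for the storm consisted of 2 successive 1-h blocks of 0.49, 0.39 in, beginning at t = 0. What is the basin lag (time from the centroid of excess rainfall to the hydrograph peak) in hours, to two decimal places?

Centroid of excess rainfall: t_c = Σ P_i·t̄_i / ΣP_i = 0.9432 h (block centres at 0.5, 1.5 h).
Hydrograph peak occurs at t = 2 h, so basin lag t_L = 2 − 0.9432 = 1.06 h.

t_L ≈ 1.06 h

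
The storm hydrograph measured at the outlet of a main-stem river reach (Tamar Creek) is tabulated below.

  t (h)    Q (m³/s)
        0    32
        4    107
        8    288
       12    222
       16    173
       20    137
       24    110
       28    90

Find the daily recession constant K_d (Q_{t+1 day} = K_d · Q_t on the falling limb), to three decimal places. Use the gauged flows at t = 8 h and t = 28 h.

Between t = 8 h and t = 28 h the flow falls from 288 to 90 m³/s over 5×4 h = 20 h.
Per-interval ratio K = (90/288)^(1/5) = 0.7924; K_d = K^(24/4) = 0.248.

K_d ≈ 0.248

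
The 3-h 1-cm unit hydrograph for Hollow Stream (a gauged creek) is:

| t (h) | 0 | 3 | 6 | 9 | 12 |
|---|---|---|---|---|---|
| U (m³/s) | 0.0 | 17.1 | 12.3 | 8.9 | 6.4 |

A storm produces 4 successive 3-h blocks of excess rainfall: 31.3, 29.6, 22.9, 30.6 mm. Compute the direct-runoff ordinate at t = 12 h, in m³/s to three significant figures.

Q ≈ 127 m³/s

By discrete convolution, Q_j = Σ (P_i / 10 mm) · U_{j−i}.
At t = 12 h (j=4): Q = (31.3/10)·6.4 + (29.6/10)·8.9 + (22.9/10)·12.3 + (30.6/10)·17.1 = 127 m³/s.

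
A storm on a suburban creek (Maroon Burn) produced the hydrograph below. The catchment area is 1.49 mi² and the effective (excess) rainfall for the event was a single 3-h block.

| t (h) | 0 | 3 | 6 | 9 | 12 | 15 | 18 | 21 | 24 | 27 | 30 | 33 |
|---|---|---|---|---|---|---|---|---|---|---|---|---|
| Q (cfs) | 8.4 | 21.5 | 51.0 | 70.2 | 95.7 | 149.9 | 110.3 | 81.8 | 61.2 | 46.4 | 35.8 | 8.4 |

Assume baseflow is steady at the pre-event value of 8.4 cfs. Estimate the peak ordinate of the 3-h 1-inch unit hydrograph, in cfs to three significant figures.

Direct runoff: 0.0, 13.1, 42.6, 61.8, 87.3, 141.5, 101.9, 73.4, 52.8, 38.0, 27.4, 0.0 cfs; ΣQ_DR = 639.8 cfs, peak = 141.5 cfs.
Runoff depth d = ΣQ_DR·Δt / A = 639.8 × 10800 / (1.49 mi²) = 1.996 in.
The 1-inch UH is the DRH scaled by (1 in)/d, so U_p = 141.5 × 1/1.996 = 70.9 cfs.

U_p ≈ 70.9 cfs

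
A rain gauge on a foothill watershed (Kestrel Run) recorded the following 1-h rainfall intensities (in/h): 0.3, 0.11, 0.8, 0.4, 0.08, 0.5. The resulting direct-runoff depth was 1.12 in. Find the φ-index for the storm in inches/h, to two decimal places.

φ ≈ 0.22 in/h

Only the 4 blocks with intensity above φ contribute runoff: 0.3, 0.8, 0.4, 0.5 in/h.
Σ(I−φ)·Δt = d  ⇒  (0.3+0.8+0.4+0.5 − 4φ)·1 = 1.12
φ = (2.000 − 1.12/1) / 4 = 0.22 in/h.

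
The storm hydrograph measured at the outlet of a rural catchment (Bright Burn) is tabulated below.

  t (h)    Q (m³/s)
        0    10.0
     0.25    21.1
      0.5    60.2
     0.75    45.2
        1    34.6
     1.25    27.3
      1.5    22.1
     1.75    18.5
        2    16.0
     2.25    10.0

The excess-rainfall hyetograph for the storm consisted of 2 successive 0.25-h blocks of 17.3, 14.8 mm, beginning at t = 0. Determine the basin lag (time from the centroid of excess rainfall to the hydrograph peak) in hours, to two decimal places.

t_L ≈ 0.26 h

Centroid of excess rainfall: t_c = Σ P_i·t̄_i / ΣP_i = 0.2403 h (block centres at 0.125, 0.375 h).
Hydrograph peak occurs at t = 0.5 h, so basin lag t_L = 0.5 − 0.2403 = 0.26 h.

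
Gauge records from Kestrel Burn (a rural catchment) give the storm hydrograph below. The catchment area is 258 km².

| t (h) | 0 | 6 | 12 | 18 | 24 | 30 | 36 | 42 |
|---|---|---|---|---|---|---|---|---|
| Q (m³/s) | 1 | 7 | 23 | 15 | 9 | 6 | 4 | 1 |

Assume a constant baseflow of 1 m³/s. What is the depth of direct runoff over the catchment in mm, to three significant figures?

Direct runoff: 0.0, 6.0, 22.0, 14.0, 8.0, 5.0, 3.0, 0.0 m³/s; ΣQ_DR = 58.00 m³/s.
V = ΣQ_DR · Δt = 58.00 × 21600 s = 1.253 × 10^6 m³.
Over A = 258 km², depth = V / A = 4.86 mm.

d ≈ 4.86 mm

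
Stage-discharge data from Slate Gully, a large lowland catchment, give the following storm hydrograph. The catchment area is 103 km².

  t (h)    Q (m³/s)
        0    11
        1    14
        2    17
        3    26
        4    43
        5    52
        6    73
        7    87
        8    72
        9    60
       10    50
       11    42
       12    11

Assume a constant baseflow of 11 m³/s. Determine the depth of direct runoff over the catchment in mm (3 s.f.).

d ≈ 14.5 mm

Direct runoff: 0.0, 3.0, 6.0, 15.0, 32.0, 41.0, 62.0, 76.0, 61.0, 49.0, 39.0, 31.0, 0.0 m³/s; ΣQ_DR = 415.0 m³/s.
V = ΣQ_DR · Δt = 415.0 × 3600 s = 1.494 × 10^6 m³.
Over A = 103 km², depth = V / A = 14.5 mm.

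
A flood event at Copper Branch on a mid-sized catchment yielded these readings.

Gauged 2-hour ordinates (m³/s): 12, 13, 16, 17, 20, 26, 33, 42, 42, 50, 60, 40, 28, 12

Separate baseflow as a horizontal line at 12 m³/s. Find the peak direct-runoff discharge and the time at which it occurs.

Q_p = 48.0 m³/s at t = 20 h

Subtracting baseflow gives direct-runoff ordinates: 0.0, 1.0, 4.0, 5.0, 8.0, 14.0, 21.0, 30.0, 30.0, 38.0, 48.0, 28.0, 16.0, 0.0 m³/s.
The maximum is 48.0 m³/s, occurring at the reading for t = 20 h.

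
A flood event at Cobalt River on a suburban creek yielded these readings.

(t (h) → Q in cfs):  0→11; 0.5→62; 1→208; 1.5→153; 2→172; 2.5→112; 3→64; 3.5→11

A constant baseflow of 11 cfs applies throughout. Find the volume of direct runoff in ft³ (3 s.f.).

Direct-runoff ordinates (Q − Q_b): 0.0, 51.0, 197.0, 142.0, 161.0, 101.0, 53.0, 0.0 cfs.
ΣQ_DR = 705.0 cfs.
With Δt = 0.5 h = 1800 s, V = ΣQ_DR · Δt = 705.0 × 1800 = 1.27 × 10^6 ft³.

V ≈ 1.27 × 10^6 ft³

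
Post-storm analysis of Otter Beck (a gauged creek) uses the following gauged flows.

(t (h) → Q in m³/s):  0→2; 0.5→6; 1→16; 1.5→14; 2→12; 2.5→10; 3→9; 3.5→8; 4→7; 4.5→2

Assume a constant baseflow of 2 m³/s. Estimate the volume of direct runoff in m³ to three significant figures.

Direct-runoff ordinates (Q − Q_b): 0.0, 4.0, 14.0, 12.0, 10.0, 8.0, 7.0, 6.0, 5.0, 0.0 m³/s.
ΣQ_DR = 66.00 m³/s.
With Δt = 0.5 h = 1800 s, V = ΣQ_DR · Δt = 66.00 × 1800 = 1.19 × 10^5 m³.

V ≈ 1.19 × 10^5 m³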